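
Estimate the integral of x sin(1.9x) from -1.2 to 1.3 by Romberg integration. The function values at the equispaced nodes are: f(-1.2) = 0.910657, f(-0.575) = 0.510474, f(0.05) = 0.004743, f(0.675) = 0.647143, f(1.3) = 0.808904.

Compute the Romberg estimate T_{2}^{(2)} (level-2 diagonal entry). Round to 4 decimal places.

1.3649

T_{0}^{(0)} (trapezoid, 1 panel, h=2.5000): 2.149451
T_{1}^{(0)} (trapezoid, 2 panels, h=1.2500): 1.080654
T_{2}^{(0)} (trapezoid, 4 panels, h=0.6250): 1.263838
T_{1}^{(1)} = 1.080654 + (1.080654 − 2.149451)/3 = 0.724388
T_{2}^{(1)} = 1.263838 + (1.263838 − 1.080654)/3 = 1.324899
T_{2}^{(2)} = 1.324899 + (1.324899 − 0.724388)/15 = 1.364933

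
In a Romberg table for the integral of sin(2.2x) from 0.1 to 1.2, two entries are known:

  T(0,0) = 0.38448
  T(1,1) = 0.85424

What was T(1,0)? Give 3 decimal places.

From T(1,1) = (4·T(1,0) − T(0,0))/3, solve for T(1,0):
4·T(1,0) = 3·0.85424 + 0.38448 = 2.94720
T(1,0) = 0.73680

0.737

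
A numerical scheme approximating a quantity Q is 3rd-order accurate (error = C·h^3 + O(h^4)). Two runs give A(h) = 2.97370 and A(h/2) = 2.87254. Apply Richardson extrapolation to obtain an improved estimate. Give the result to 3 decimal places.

The leading error scales as h^3; refining by a factor of 2 reduces it by 2^3 = 8.
Extrapolated value = (8·A(h/2) − A(h)) / (8 − 1)
= (8·2.87254 − 2.97370) / 7
= 20.00662 / 7 = 2.85809

2.858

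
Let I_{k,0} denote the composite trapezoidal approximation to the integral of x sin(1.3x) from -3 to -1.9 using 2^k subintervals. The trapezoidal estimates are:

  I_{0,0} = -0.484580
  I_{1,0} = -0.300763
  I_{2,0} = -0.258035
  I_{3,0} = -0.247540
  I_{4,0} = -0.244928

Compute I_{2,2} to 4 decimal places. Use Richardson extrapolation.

-0.2441

Richardson extrapolation on the trapezoidal column (denominator 4−1=3):
I_{1,1} = (4·(-0.300763) − (-0.484580)) / 3 = -0.239491
I_{2,1} = -0.258035 + (-0.258035 − (-0.300763))/3 = -0.243792
I_{2,2} = -0.243792 + (-0.243792 − (-0.239491))/15 = -0.244079
(Column j=1 coincides with Simpson's rule on the same nodes.)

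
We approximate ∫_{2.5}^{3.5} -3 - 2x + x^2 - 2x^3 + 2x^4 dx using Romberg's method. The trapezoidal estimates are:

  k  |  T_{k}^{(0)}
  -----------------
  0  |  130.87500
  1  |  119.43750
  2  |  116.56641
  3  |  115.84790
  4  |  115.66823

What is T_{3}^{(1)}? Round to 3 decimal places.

Richardson extrapolation on the trapezoidal column (denominator 4−1=3):
T_{3}^{(1)} = (4·115.84790 − 116.56641) / 3 = 115.60840

115.608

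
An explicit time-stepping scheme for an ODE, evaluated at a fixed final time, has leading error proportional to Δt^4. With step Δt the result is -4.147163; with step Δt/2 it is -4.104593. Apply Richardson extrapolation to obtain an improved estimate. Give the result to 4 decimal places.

-4.1018

The leading error scales as Δt^4; refining by a factor of 2 reduces it by 2^4 = 16.
Extrapolated value = (16·A(Δt/2) − A(Δt)) / (16 − 1)
= (16·(-4.104593) − (-4.147163)) / 15
= -61.526325 / 15 = -4.101755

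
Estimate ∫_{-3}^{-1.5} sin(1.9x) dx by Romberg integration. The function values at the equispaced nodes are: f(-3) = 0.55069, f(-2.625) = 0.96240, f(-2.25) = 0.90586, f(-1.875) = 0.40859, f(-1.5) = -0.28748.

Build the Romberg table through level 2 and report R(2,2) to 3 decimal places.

0.943

R(0,0) (trapezoid, 1 panel, h=1.5000): 0.19741
R(1,0) (trapezoid, 2 panels, h=0.7500): 0.77810
R(2,0) (trapezoid, 4 panels, h=0.3750): 0.90317
R(1,1) = 0.77810 + (0.77810 − 0.19741)/3 = 0.97166
R(2,1) = 0.90317 + (0.90317 − 0.77810)/3 = 0.94486
R(2,2) = 0.94486 + (0.94486 − 0.97166)/15 = 0.94307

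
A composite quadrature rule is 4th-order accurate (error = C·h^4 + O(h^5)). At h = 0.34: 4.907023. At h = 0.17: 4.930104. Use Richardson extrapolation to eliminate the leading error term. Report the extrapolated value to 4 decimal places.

4.9316

The leading error scales as h^4; refining by a factor of 2 reduces it by 2^4 = 16.
Extrapolated value = (16·A(h/2) − A(h)) / (16 − 1)
= (16·4.930104 − 4.907023) / 15
= 73.974641 / 15 = 4.931643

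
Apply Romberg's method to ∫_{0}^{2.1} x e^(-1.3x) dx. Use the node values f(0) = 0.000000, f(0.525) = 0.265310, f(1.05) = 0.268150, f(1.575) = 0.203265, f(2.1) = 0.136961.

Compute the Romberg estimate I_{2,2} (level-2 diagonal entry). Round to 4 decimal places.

I_{0,0} (trapezoid, 1 panel, h=2.1000): 0.143809
I_{1,0} (trapezoid, 2 panels, h=1.0500): 0.353462
I_{2,0} (trapezoid, 4 panels, h=0.5250): 0.422733
I_{1,1} = 0.353462 + (0.353462 − 0.143809)/3 = 0.423346
I_{2,1} = 0.422733 + (0.422733 − 0.353462)/3 = 0.445823
I_{2,2} = 0.445823 + (0.445823 − 0.423346)/15 = 0.447321

0.4473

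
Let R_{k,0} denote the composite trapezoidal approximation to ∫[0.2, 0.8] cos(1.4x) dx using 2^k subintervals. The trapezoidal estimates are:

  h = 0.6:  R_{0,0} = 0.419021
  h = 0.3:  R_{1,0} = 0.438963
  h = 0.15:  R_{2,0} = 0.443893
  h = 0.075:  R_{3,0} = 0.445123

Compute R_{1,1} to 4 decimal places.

0.4456

Richardson extrapolation on the trapezoidal column (denominator 4−1=3):
R_{1,1} = (4·0.438963 − 0.419021) / 3 = 0.445610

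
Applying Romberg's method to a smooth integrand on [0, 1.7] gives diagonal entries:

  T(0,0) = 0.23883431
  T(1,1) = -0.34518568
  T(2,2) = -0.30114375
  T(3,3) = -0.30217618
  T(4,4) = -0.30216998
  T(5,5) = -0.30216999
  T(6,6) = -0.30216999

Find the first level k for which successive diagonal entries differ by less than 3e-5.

k = 4

|T(1,1) − T(0,0)| = 0.58401999 ≥ 3e-5
|T(2,2) − T(1,1)| = 0.04404193 ≥ 3e-5
|T(3,3) − T(2,2)| = 0.00103243 ≥ 3e-5
|T(4,4) − T(3,3)| = 0.00000620 < 3e-5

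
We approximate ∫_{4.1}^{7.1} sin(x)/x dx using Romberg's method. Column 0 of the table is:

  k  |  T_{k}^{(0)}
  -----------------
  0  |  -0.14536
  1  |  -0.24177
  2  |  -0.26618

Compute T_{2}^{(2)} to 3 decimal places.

-0.274

Richardson extrapolation on the trapezoidal column (denominator 4−1=3):
T_{1}^{(1)} = -0.24177 + (-0.24177 − (-0.14536))/3 = -0.27391
T_{2}^{(1)} = (4·(-0.26618) − (-0.24177)) / 3 = -0.27432
T_{2}^{(2)} = -0.27432 + (-0.27432 − (-0.27391))/15 = -0.27435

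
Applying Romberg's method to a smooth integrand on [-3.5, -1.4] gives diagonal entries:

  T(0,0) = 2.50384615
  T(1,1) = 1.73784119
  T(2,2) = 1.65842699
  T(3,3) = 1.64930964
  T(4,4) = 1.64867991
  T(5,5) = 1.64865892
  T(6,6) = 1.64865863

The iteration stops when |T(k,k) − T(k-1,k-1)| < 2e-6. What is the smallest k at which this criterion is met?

|T(1,1) − T(0,0)| = 0.76600496 ≥ 2e-6
|T(2,2) − T(1,1)| = 0.07941420 ≥ 2e-6
|T(3,3) − T(2,2)| = 0.00911735 ≥ 2e-6
|T(4,4) − T(3,3)| = 0.00062973 ≥ 2e-6
|T(5,5) − T(4,4)| = 0.00002099 ≥ 2e-6
|T(6,6) − T(5,5)| = 0.00000029 < 2e-6

k = 6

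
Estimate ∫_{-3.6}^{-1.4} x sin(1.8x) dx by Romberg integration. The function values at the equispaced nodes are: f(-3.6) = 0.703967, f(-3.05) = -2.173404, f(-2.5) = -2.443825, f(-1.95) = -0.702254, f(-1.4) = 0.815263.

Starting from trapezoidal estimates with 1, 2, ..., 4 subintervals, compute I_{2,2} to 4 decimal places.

-2.7063

I_{0,0} (trapezoid, 1 panel, h=2.2000): 1.671153
I_{1,0} (trapezoid, 2 panels, h=1.1000): -1.852631
I_{2,0} (trapezoid, 4 panels, h=0.5500): -2.507927
I_{1,1} = -1.852631 + (-1.852631 − 1.671153)/3 = -3.027226
I_{2,1} = -2.507927 + (-2.507927 − (-1.852631))/3 = -2.726359
I_{2,2} = -2.726359 + (-2.726359 − (-3.027226))/15 = -2.706301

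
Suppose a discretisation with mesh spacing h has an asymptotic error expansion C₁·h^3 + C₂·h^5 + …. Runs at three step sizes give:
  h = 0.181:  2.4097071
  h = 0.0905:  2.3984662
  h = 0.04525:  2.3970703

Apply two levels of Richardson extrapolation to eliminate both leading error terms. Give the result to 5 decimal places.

First eliminate the h^3 term (factor 2^3 = 8):
  B₁ = (8·2.3984662 − 2.4097071)/7 = 2.3968604
  B₂ = (8·2.3970703 − 2.3984662)/7 = 2.3968709
Then eliminate the h^5 term (factor 2^5 = 32):
  (32·2.3968709 − 2.3968604)/31 = 2.3968712

2.39687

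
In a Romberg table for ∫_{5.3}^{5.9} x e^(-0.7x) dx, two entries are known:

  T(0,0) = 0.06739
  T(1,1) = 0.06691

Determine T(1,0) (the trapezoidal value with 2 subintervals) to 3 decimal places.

0.067

From T(1,1) = (4·T(1,0) − T(0,0))/3, solve for T(1,0):
4·T(1,0) = 3·0.06691 + 0.06739 = 0.26812
T(1,0) = 0.06703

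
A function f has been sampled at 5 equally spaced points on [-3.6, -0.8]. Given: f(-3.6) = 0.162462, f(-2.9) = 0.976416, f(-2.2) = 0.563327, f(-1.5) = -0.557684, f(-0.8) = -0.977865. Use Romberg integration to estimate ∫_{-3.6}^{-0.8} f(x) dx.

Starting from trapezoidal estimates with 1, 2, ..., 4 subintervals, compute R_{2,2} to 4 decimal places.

R_{0,0} (trapezoid, 1 panel, h=2.8000): -1.141564
R_{1,0} (trapezoid, 2 panels, h=1.4000): 0.217876
R_{2,0} (trapezoid, 4 panels, h=0.7000): 0.402050
R_{1,1} = 0.217876 + (0.217876 − (-1.141564))/3 = 0.671023
R_{2,1} = 0.402050 + (0.402050 − 0.217876)/3 = 0.463441
R_{2,2} = 0.463441 + (0.463441 − 0.671023)/15 = 0.449602

0.4496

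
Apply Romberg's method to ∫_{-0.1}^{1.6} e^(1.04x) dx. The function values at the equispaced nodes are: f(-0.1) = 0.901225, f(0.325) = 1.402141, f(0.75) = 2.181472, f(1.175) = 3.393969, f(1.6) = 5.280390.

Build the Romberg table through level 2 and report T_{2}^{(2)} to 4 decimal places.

T_{0}^{(0)} (trapezoid, 1 panel, h=1.7000): 5.254373
T_{1}^{(0)} (trapezoid, 2 panels, h=0.8500): 4.481438
T_{2}^{(0)} (trapezoid, 4 panels, h=0.4250): 4.279066
T_{1}^{(1)} = 4.481438 + (4.481438 − 5.254373)/3 = 4.223793
T_{2}^{(1)} = 4.279066 + (4.279066 − 4.481438)/3 = 4.211609
T_{2}^{(2)} = 4.211609 + (4.211609 − 4.223793)/15 = 4.210797

4.2108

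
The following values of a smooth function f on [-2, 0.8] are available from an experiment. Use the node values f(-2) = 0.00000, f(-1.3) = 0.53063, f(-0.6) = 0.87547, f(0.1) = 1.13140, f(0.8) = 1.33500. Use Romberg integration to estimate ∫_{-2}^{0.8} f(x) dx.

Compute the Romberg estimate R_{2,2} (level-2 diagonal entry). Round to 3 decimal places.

R_{0,0} (trapezoid, 1 panel, h=2.8000): 1.86900
R_{1,0} (trapezoid, 2 panels, h=1.4000): 2.16016
R_{2,0} (trapezoid, 4 panels, h=0.7000): 2.24350
R_{1,1} = 2.16016 + (2.16016 − 1.86900)/3 = 2.25721
R_{2,1} = 2.24350 + (2.24350 − 2.16016)/3 = 2.27128
R_{2,2} = 2.27128 + (2.27128 − 2.25721)/15 = 2.27222

2.272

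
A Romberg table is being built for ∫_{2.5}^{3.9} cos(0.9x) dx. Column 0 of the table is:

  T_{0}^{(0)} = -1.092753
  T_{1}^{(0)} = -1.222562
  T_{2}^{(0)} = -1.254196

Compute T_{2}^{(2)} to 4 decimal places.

-1.2647

Richardson extrapolation on the trapezoidal column (denominator 4−1=3):
T_{1}^{(1)} = (4·(-1.222562) − (-1.092753)) / 3 = -1.265832
T_{2}^{(1)} = (4·(-1.254196) − (-1.222562)) / 3 = -1.264741
T_{2}^{(2)} = (16·(-1.264741) − (-1.265832)) / 15 = -1.264668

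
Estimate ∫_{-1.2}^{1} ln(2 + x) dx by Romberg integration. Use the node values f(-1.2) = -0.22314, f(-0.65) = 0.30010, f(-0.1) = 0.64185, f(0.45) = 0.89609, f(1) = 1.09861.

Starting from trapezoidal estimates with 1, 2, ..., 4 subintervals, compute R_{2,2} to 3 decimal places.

R_{0,0} (trapezoid, 1 panel, h=2.2000): 0.96302
R_{1,0} (trapezoid, 2 panels, h=1.1000): 1.18754
R_{2,0} (trapezoid, 4 panels, h=0.5500): 1.25168
R_{1,1} = 1.18754 + (1.18754 − 0.96302)/3 = 1.26238
R_{2,1} = 1.25168 + (1.25168 − 1.18754)/3 = 1.27306
R_{2,2} = 1.27306 + (1.27306 − 1.26238)/15 = 1.27377

1.274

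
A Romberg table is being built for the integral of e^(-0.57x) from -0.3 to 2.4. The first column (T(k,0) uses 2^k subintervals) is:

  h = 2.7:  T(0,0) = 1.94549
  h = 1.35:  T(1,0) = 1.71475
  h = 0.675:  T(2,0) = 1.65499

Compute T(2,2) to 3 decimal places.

1.635

T(1,1) = (4·1.71475 − 1.94549) / 3 = 1.63784
T(2,1) = 1.65499 + (1.65499 − 1.71475)/3 = 1.63507
T(2,2) = (16·1.63507 − 1.63784) / 15 = 1.63489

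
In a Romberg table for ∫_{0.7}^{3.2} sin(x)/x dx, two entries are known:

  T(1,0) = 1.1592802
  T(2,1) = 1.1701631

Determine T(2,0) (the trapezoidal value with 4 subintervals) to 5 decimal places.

From T(2,1) = (4·T(2,0) − T(1,0))/3, solve for T(2,0):
4·T(2,0) = 3·1.1701631 + 1.1592802 = 4.6697695
T(2,0) = 1.1674424

1.16744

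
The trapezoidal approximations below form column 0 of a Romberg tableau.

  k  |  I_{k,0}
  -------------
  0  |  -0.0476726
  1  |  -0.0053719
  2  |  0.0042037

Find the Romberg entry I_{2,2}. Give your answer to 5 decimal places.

0.00731

Richardson extrapolation on the trapezoidal column (denominator 4−1=3):
I_{1,1} = (4·(-0.0053719) − (-0.0476726)) / 3 = 0.0087283
I_{2,1} = 0.0042037 + (0.0042037 − (-0.0053719))/3 = 0.0073956
I_{2,2} = 0.0073956 + (0.0073956 − 0.0087283)/15 = 0.0073068
(Column j=1 coincides with Simpson's rule on the same nodes.)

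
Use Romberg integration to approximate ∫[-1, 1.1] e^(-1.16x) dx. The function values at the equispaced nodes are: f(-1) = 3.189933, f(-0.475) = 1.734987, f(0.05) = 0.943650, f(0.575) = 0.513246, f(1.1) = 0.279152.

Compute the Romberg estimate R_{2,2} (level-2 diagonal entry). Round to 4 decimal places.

2.5095

R_{0,0} (trapezoid, 1 panel, h=2.1000): 3.642539
R_{1,0} (trapezoid, 2 panels, h=1.0500): 2.812102
R_{2,0} (trapezoid, 4 panels, h=0.5250): 2.586373
R_{1,1} = 2.812102 + (2.812102 − 3.642539)/3 = 2.535290
R_{2,1} = 2.586373 + (2.586373 − 2.812102)/3 = 2.511130
R_{2,2} = 2.511130 + (2.511130 − 2.535290)/15 = 2.509519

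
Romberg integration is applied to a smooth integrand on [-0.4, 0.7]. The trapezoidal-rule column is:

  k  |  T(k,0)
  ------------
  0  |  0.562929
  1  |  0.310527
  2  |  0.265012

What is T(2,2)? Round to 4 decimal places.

T(1,1) = (4·0.310527 − 0.562929) / 3 = 0.226393
T(2,1) = (4·0.265012 − 0.310527) / 3 = 0.249840
T(2,2) = (16·0.249840 − 0.226393) / 15 = 0.251403

0.2514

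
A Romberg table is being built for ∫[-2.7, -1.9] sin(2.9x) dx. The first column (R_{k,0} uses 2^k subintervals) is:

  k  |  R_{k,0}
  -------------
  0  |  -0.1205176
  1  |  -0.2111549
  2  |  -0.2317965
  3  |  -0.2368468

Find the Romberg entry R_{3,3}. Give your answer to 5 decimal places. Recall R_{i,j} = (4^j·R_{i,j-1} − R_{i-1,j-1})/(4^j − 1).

Richardson extrapolation on the trapezoidal column (denominator 4−1=3):
R_{1,1} = -0.2111549 + (-0.2111549 − (-0.1205176))/3 = -0.2413673
R_{2,1} = -0.2317965 + (-0.2317965 − (-0.2111549))/3 = -0.2386770
R_{3,1} = -0.2368468 + (-0.2368468 − (-0.2317965))/3 = -0.2385302
R_{2,2} = -0.2386770 + (-0.2386770 − (-0.2413673))/15 = -0.2384976
R_{3,2} = (16·(-0.2385302) − (-0.2386770)) / 15 = -0.2385204
R_{3,3} = (64·(-0.2385204) − (-0.2384976)) / 63 = -0.2385208

-0.23852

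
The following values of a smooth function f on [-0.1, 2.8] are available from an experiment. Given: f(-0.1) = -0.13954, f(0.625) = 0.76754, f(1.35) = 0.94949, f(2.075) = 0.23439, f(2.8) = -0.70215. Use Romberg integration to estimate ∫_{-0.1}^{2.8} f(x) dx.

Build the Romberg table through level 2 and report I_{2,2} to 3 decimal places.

1.210

I_{0,0} (trapezoid, 1 panel, h=2.9000): -1.22045
I_{1,0} (trapezoid, 2 panels, h=1.4500): 0.76654
I_{2,0} (trapezoid, 4 panels, h=0.7250): 1.10967
I_{1,1} = 0.76654 + (0.76654 − (-1.22045))/3 = 1.42887
I_{2,1} = 1.10967 + (1.10967 − 0.76654)/3 = 1.22405
I_{2,2} = 1.22405 + (1.22405 − 1.42887)/15 = 1.21040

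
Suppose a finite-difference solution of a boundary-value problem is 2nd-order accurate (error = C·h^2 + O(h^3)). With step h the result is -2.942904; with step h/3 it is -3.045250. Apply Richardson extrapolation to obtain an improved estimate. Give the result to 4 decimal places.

-3.0580

The leading error scales as h^2; refining by a factor of 3 reduces it by 3^2 = 9.
Extrapolated value = (9·A(h/3) − A(h)) / (9 − 1)
= (9·(-3.045250) − (-2.942904)) / 8
= -24.464346 / 8 = -3.058043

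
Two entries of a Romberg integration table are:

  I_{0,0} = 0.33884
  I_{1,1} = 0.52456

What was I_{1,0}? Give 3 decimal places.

From I_{1,1} = (4·I_{1,0} − I_{0,0})/3, solve for I_{1,0}:
4·I_{1,0} = 3·0.52456 + 0.33884 = 1.91252
I_{1,0} = 0.47813

0.478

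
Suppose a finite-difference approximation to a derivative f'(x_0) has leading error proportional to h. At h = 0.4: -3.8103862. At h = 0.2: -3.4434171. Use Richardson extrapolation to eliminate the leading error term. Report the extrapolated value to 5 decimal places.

Extrapolated value = (2·A(h/2) − A(h)) / (2 − 1)
= (2·(-3.4434171) − (-3.8103862)) / 1
= -3.0764480 / 1 = -3.0764480

-3.07645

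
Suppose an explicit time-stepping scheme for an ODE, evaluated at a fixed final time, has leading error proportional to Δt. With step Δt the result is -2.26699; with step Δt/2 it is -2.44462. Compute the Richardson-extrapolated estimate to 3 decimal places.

-2.622

The leading error scales as Δt; refining by a factor of 2 reduces it by 2^1 = 2.
Extrapolated value = (2·A(Δt/2) − A(Δt)) / (2 − 1)
= (2·(-2.44462) − (-2.26699)) / 1
= -2.62225 / 1 = -2.62225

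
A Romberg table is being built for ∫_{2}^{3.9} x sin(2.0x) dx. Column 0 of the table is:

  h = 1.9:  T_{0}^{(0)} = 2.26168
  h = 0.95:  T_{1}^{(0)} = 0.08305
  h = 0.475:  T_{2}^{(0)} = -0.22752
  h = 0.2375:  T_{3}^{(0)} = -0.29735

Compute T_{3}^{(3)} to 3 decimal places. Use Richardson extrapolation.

-0.320

T_{1}^{(1)} = 0.08305 + (0.08305 − 2.26168)/3 = -0.64316
T_{2}^{(1)} = (4·(-0.22752) − 0.08305) / 3 = -0.33104
T_{3}^{(1)} = -0.29735 + (-0.29735 − (-0.22752))/3 = -0.32063
T_{2}^{(2)} = -0.33104 + (-0.33104 − (-0.64316))/15 = -0.31023
T_{3}^{(2)} = (16·(-0.32063) − (-0.33104)) / 15 = -0.31994
T_{3}^{(3)} = (64·(-0.31994) − (-0.31023)) / 63 = -0.32009
(Column j=1 coincides with Simpson's rule on the same nodes.)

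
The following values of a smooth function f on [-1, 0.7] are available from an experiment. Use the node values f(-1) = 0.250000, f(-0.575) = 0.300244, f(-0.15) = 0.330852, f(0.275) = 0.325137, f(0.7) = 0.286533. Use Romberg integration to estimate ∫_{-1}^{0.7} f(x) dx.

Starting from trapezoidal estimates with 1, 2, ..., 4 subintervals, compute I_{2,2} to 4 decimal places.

0.5239

I_{0,0} (trapezoid, 1 panel, h=1.7000): 0.456053
I_{1,0} (trapezoid, 2 panels, h=0.8500): 0.509251
I_{2,0} (trapezoid, 4 panels, h=0.4250): 0.520412
I_{1,1} = 0.509251 + (0.509251 − 0.456053)/3 = 0.526984
I_{2,1} = 0.520412 + (0.520412 − 0.509251)/3 = 0.524132
I_{2,2} = 0.524132 + (0.524132 − 0.526984)/15 = 0.523942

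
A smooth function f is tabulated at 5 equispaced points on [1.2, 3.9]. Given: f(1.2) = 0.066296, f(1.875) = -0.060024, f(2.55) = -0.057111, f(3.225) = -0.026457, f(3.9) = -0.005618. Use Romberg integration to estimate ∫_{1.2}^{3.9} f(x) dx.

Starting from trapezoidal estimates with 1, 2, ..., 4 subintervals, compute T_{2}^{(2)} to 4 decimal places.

-0.0908

T_{0}^{(0)} (trapezoid, 1 panel, h=2.7000): 0.081915
T_{1}^{(0)} (trapezoid, 2 panels, h=1.3500): -0.036142
T_{2}^{(0)} (trapezoid, 4 panels, h=0.6750): -0.076446
T_{1}^{(1)} = -0.036142 + (-0.036142 − 0.081915)/3 = -0.075494
T_{2}^{(1)} = -0.076446 + (-0.076446 − (-0.036142))/3 = -0.089881
T_{2}^{(2)} = -0.089881 + (-0.089881 − (-0.075494))/15 = -0.090840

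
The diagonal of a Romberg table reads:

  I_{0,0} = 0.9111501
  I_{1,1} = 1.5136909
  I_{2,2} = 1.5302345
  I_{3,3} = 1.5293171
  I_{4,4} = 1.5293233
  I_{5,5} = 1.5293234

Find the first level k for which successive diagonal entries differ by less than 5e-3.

|I_{1,1} − I_{0,0}| = 0.6025408 ≥ 5e-3
|I_{2,2} − I_{1,1}| = 0.0165436 ≥ 5e-3
|I_{3,3} − I_{2,2}| = 0.0009174 < 5e-3

k = 3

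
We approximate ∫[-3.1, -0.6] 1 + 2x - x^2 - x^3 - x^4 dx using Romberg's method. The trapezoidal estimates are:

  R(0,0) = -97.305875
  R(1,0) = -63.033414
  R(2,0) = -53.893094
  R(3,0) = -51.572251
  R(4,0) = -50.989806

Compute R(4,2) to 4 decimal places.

R(3,1) = -51.572251 + (-51.572251 − (-53.893094))/3 = -50.798637
R(4,1) = (4·(-50.989806) − (-51.572251)) / 3 = -50.795658
R(4,2) = (16·(-50.795658) − (-50.798637)) / 15 = -50.795459
(Column j=1 coincides with Simpson's rule on the same nodes.)

-50.7955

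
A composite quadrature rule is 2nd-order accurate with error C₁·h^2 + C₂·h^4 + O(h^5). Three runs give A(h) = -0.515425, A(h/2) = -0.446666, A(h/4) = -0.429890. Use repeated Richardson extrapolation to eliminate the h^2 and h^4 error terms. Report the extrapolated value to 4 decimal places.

-0.4243

First eliminate the h^2 term (factor 2^2 = 4):
  B₁ = (4·(-0.446666) − (-0.515425))/3 = -0.423746
  B₂ = (4·(-0.429890) − (-0.446666))/3 = -0.424298
Then eliminate the h^4 term (factor 2^4 = 16):
  (16·(-0.424298) − (-0.423746))/15 = -0.424335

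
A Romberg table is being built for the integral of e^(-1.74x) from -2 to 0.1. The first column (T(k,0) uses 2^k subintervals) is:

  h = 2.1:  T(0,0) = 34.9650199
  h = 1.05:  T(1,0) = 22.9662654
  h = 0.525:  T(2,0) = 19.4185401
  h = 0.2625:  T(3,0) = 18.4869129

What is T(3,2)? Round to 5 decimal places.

18.17240

T(2,1) = (4·19.4185401 − 22.9662654) / 3 = 18.2359650
T(3,1) = (4·18.4869129 − 19.4185401) / 3 = 18.1763705
T(3,2) = (16·18.1763705 − 18.2359650) / 15 = 18.1723975
(Column j=1 coincides with Simpson's rule on the same nodes.)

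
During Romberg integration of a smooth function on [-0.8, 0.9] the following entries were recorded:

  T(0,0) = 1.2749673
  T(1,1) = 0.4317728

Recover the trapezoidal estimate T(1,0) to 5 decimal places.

0.64257

From T(1,1) = (4·T(1,0) − T(0,0))/3, solve for T(1,0):
4·T(1,0) = 3·0.4317728 + 1.2749673 = 2.5702857
T(1,0) = 0.6425714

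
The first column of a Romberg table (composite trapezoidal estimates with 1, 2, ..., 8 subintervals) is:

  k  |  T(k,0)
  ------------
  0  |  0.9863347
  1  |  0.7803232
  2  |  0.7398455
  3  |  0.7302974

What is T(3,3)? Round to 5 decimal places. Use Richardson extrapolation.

Richardson extrapolation on the trapezoidal column (denominator 4−1=3):
T(1,1) = 0.7803232 + (0.7803232 − 0.9863347)/3 = 0.7116527
T(2,1) = (4·0.7398455 − 0.7803232) / 3 = 0.7263529
T(3,1) = 0.7302974 + (0.7302974 − 0.7398455)/3 = 0.7271147
T(2,2) = 0.7263529 + (0.7263529 − 0.7116527)/15 = 0.7273329
T(3,2) = 0.7271147 + (0.7271147 − 0.7263529)/15 = 0.7271655
T(3,3) = (64·0.7271655 − 0.7273329) / 63 = 0.7271628

0.72716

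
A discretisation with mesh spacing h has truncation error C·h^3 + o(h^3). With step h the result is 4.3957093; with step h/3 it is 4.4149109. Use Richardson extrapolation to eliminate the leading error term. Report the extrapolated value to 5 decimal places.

The leading error scales as h^3; refining by a factor of 3 reduces it by 3^3 = 27.
Extrapolated value = (27·A(h/3) − A(h)) / (27 − 1)
= (27·4.4149109 − 4.3957093) / 26
= 114.8068850 / 26 = 4.4156494

4.41565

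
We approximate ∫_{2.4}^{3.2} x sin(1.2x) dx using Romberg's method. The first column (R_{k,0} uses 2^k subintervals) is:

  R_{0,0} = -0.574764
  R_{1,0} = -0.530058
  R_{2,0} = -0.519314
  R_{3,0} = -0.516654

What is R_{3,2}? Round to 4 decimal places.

-0.5158

Richardson extrapolation on the trapezoidal column (denominator 4−1=3):
R_{2,1} = -0.519314 + (-0.519314 − (-0.530058))/3 = -0.515733
R_{3,1} = (4·(-0.516654) − (-0.519314)) / 3 = -0.515767
R_{3,2} = -0.515767 + (-0.515767 − (-0.515733))/15 = -0.515769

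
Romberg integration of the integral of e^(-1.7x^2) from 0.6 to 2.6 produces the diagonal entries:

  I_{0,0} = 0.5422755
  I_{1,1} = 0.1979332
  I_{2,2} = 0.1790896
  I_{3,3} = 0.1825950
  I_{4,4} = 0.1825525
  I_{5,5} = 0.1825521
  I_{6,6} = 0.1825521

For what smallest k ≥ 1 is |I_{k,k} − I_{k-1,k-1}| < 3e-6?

|I_{1,1} − I_{0,0}| = 0.3443423 ≥ 3e-6
|I_{2,2} − I_{1,1}| = 0.0188436 ≥ 3e-6
|I_{3,3} − I_{2,2}| = 0.0035054 ≥ 3e-6
|I_{4,4} − I_{3,3}| = 0.0000425 ≥ 3e-6
|I_{5,5} − I_{4,4}| = 0.0000004 < 3e-6

k = 5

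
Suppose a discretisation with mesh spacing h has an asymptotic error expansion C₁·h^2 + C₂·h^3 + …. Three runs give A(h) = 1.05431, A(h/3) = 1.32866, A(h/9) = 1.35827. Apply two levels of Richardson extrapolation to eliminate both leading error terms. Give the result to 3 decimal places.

1.362

First eliminate the h^2 term (factor 3^2 = 9):
  B₁ = (9·1.32866 − 1.05431)/8 = 1.36295
  B₂ = (9·1.35827 − 1.32866)/8 = 1.36197
Then eliminate the h^3 term (factor 3^3 = 27):
  (27·1.36197 − 1.36295)/26 = 1.36193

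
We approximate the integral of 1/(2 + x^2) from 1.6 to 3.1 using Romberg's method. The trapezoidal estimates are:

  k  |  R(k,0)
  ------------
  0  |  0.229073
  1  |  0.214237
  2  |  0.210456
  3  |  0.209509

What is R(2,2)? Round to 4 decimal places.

0.2092

R(1,1) = (4·0.214237 − 0.229073) / 3 = 0.209292
R(2,1) = (4·0.210456 − 0.214237) / 3 = 0.209196
R(2,2) = 0.209196 + (0.209196 − 0.209292)/15 = 0.209190
(Column j=1 coincides with Simpson's rule on the same nodes.)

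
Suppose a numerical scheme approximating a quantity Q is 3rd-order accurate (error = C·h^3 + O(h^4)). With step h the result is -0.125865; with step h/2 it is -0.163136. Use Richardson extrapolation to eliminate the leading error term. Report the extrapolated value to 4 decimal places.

-0.1685

The leading error scales as h^3; refining by a factor of 2 reduces it by 2^3 = 8.
Extrapolated value = (8·A(h/2) − A(h)) / (8 − 1)
= (8·(-0.163136) − (-0.125865)) / 7
= -1.179223 / 7 = -0.168460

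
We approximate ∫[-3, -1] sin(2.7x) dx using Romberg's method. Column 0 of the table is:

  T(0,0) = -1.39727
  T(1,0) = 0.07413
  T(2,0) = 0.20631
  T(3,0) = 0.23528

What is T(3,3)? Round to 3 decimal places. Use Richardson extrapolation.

Richardson extrapolation on the trapezoidal column (denominator 4−1=3):
T(1,1) = 0.07413 + (0.07413 − (-1.39727))/3 = 0.56460
T(2,1) = (4·0.20631 − 0.07413) / 3 = 0.25037
T(3,1) = 0.23528 + (0.23528 − 0.20631)/3 = 0.24494
T(2,2) = (16·0.25037 − 0.56460) / 15 = 0.22942
T(3,2) = (16·0.24494 − 0.25037) / 15 = 0.24458
T(3,3) = (64·0.24458 − 0.22942) / 63 = 0.24482

0.245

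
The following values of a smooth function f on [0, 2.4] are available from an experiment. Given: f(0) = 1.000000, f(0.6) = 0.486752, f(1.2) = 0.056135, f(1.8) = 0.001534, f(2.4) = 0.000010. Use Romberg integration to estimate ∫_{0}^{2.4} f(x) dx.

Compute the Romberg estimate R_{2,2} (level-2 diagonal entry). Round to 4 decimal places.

0.6213

R_{0,0} (trapezoid, 1 panel, h=2.4000): 1.200012
R_{1,0} (trapezoid, 2 panels, h=1.2000): 0.667368
R_{2,0} (trapezoid, 4 panels, h=0.6000): 0.626656
R_{1,1} = 0.667368 + (0.667368 − 1.200012)/3 = 0.489820
R_{2,1} = 0.626656 + (0.626656 − 0.667368)/3 = 0.613085
R_{2,2} = 0.613085 + (0.613085 − 0.489820)/15 = 0.621303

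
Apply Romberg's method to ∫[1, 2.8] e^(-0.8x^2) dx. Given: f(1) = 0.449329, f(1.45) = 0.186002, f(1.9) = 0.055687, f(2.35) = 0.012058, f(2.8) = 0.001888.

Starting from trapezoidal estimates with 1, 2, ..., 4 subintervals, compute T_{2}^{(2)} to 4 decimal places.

T_{0}^{(0)} (trapezoid, 1 panel, h=1.8000): 0.406095
T_{1}^{(0)} (trapezoid, 2 panels, h=0.9000): 0.253166
T_{2}^{(0)} (trapezoid, 4 panels, h=0.4500): 0.215710
T_{1}^{(1)} = 0.253166 + (0.253166 − 0.406095)/3 = 0.202190
T_{2}^{(1)} = 0.215710 + (0.215710 − 0.253166)/3 = 0.203225
T_{2}^{(2)} = 0.203225 + (0.203225 − 0.202190)/15 = 0.203294

0.2033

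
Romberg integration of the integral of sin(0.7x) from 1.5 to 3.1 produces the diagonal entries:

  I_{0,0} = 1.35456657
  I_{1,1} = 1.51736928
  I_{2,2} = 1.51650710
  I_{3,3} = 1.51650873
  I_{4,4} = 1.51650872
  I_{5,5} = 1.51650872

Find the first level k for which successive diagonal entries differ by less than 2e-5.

|I_{1,1} − I_{0,0}| = 0.16280271 ≥ 2e-5
|I_{2,2} − I_{1,1}| = 0.00086218 ≥ 2e-5
|I_{3,3} − I_{2,2}| = 0.00000163 < 2e-5

k = 3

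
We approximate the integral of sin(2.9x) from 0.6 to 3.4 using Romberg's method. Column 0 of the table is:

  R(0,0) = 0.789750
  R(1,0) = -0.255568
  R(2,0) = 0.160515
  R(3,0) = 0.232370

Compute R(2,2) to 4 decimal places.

R(1,1) = (4·(-0.255568) − 0.789750) / 3 = -0.604007
R(2,1) = 0.160515 + (0.160515 − (-0.255568))/3 = 0.299209
R(2,2) = (16·0.299209 − (-0.604007)) / 15 = 0.359423
(Column j=1 coincides with Simpson's rule on the same nodes.)

0.3594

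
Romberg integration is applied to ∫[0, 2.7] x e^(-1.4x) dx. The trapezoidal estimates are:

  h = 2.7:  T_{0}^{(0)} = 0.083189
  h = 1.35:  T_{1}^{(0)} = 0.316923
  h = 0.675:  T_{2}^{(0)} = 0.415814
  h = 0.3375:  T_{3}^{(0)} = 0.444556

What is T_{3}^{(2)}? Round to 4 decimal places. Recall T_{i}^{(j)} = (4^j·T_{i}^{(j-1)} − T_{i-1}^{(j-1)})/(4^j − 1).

Richardson extrapolation on the trapezoidal column (denominator 4−1=3):
T_{2}^{(1)} = 0.415814 + (0.415814 − 0.316923)/3 = 0.448778
T_{3}^{(1)} = 0.444556 + (0.444556 − 0.415814)/3 = 0.454137
T_{3}^{(2)} = (16·0.454137 − 0.448778) / 15 = 0.454494

0.4545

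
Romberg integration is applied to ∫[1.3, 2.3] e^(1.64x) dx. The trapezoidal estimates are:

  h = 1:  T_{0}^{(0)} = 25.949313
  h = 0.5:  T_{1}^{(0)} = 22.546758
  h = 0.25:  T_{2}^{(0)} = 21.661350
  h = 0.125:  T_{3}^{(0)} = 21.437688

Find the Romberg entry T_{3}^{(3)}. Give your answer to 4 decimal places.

21.3629

T_{1}^{(1)} = 22.546758 + (22.546758 − 25.949313)/3 = 21.412573
T_{2}^{(1)} = (4·21.661350 − 22.546758) / 3 = 21.366214
T_{3}^{(1)} = 21.437688 + (21.437688 − 21.661350)/3 = 21.363134
T_{2}^{(2)} = 21.366214 + (21.366214 − 21.412573)/15 = 21.363123
T_{3}^{(2)} = 21.363134 + (21.363134 − 21.366214)/15 = 21.362929
T_{3}^{(3)} = (64·21.362929 − 21.363123) / 63 = 21.362926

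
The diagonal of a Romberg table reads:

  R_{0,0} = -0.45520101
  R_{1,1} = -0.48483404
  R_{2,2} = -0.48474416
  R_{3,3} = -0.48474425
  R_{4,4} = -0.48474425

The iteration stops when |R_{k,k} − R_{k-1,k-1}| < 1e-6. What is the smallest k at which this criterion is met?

k = 3

|R_{1,1} − R_{0,0}| = 0.02963303 ≥ 1e-6
|R_{2,2} − R_{1,1}| = 0.00008988 ≥ 1e-6
|R_{3,3} − R_{2,2}| = 0.00000009 < 1e-6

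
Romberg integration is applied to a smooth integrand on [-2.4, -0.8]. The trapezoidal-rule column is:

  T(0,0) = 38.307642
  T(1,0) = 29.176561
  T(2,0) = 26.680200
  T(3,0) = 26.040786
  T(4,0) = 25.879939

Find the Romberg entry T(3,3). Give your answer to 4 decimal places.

25.8262

T(1,1) = (4·29.176561 − 38.307642) / 3 = 26.132867
T(2,1) = (4·26.680200 − 29.176561) / 3 = 25.848080
T(3,1) = (4·26.040786 − 26.680200) / 3 = 25.827648
T(2,2) = (16·25.848080 − 26.132867) / 15 = 25.829094
T(3,2) = 25.827648 + (25.827648 − 25.848080)/15 = 25.826286
T(3,3) = 25.826286 + (25.826286 − 25.829094)/63 = 25.826241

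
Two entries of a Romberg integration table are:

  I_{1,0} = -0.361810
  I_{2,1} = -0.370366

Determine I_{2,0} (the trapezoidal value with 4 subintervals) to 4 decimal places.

From I_{2,1} = (4·I_{2,0} − I_{1,0})/3, solve for I_{2,0}:
4·I_{2,0} = 3·(-0.370366) + (-0.361810) = -1.472908
I_{2,0} = -0.368227

-0.3682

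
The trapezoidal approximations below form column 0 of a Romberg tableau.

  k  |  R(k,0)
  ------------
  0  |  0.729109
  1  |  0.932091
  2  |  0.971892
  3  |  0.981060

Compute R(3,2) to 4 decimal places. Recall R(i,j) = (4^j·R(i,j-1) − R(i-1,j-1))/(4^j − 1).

0.9840

Richardson extrapolation on the trapezoidal column (denominator 4−1=3):
R(2,1) = 0.971892 + (0.971892 − 0.932091)/3 = 0.985159
R(3,1) = 0.981060 + (0.981060 − 0.971892)/3 = 0.984116
R(3,2) = (16·0.984116 − 0.985159) / 15 = 0.984046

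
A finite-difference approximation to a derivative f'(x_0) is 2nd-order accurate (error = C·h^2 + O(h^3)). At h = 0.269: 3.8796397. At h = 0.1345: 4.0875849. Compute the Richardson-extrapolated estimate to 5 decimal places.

The leading error scales as h^2; refining by a factor of 2 reduces it by 2^2 = 4.
Extrapolated value = (4·A(h/2) − A(h)) / (4 − 1)
= (4·4.0875849 − 3.8796397) / 3
= 12.4706999 / 3 = 4.1569000

4.15690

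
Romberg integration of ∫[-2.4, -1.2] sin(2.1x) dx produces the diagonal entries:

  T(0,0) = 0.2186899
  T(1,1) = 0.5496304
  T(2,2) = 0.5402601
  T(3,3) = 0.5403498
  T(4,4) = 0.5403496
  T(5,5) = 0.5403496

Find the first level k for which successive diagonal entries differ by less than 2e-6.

|T(1,1) − T(0,0)| = 0.3309405 ≥ 2e-6
|T(2,2) − T(1,1)| = 0.0093703 ≥ 2e-6
|T(3,3) − T(2,2)| = 0.0000897 ≥ 2e-6
|T(4,4) − T(3,3)| = 0.0000002 < 2e-6

k = 4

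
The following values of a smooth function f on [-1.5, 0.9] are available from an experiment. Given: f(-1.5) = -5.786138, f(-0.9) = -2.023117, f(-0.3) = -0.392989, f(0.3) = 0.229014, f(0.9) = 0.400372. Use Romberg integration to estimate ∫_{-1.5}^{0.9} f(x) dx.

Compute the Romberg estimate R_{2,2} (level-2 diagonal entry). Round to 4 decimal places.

R_{0,0} (trapezoid, 1 panel, h=2.4000): -6.462919
R_{1,0} (trapezoid, 2 panels, h=1.2000): -3.703046
R_{2,0} (trapezoid, 4 panels, h=0.6000): -2.927985
R_{1,1} = -3.703046 + (-3.703046 − (-6.462919))/3 = -2.783088
R_{2,1} = -2.927985 + (-2.927985 − (-3.703046))/3 = -2.669631
R_{2,2} = -2.669631 + (-2.669631 − (-2.783088))/15 = -2.662067

-2.6621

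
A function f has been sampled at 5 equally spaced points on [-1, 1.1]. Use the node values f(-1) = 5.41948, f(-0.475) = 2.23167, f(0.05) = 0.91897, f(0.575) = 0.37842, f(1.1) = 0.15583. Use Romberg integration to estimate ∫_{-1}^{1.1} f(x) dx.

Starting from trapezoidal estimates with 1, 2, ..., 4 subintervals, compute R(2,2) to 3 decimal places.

R(0,0) (trapezoid, 1 panel, h=2.1000): 5.85408
R(1,0) (trapezoid, 2 panels, h=1.0500): 3.89196
R(2,0) (trapezoid, 4 panels, h=0.5250): 3.31628
R(1,1) = 3.89196 + (3.89196 − 5.85408)/3 = 3.23792
R(2,1) = 3.31628 + (3.31628 − 3.89196)/3 = 3.12439
R(2,2) = 3.12439 + (3.12439 − 3.23792)/15 = 3.11682

3.117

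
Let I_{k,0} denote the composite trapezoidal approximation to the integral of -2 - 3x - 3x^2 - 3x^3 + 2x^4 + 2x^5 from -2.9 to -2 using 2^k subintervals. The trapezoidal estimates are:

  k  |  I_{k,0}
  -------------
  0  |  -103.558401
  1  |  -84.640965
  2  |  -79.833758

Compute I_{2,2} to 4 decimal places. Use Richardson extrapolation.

I_{1,1} = (4·(-84.640965) − (-103.558401)) / 3 = -78.335153
I_{2,1} = (4·(-79.833758) − (-84.640965)) / 3 = -78.231356
I_{2,2} = -78.231356 + (-78.231356 − (-78.335153))/15 = -78.224436

-78.2244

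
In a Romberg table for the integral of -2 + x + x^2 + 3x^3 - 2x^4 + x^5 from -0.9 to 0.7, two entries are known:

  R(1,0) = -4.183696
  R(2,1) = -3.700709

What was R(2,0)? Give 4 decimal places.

-3.8215

From R(2,1) = (4·R(2,0) − R(1,0))/3, solve for R(2,0):
4·R(2,0) = 3·(-3.700709) + (-4.183696) = -15.285823
R(2,0) = -3.821456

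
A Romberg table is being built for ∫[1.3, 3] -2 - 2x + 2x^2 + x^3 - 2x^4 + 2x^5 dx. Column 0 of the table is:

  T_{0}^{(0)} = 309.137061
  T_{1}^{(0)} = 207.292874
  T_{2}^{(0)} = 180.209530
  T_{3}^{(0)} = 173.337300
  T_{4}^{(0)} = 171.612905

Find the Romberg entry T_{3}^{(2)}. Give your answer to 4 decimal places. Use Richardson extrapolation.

171.0375

Richardson extrapolation on the trapezoidal column (denominator 4−1=3):
T_{2}^{(1)} = (4·180.209530 − 207.292874) / 3 = 171.181749
T_{3}^{(1)} = (4·173.337300 − 180.209530) / 3 = 171.046557
T_{3}^{(2)} = (16·171.046557 − 171.181749) / 15 = 171.037544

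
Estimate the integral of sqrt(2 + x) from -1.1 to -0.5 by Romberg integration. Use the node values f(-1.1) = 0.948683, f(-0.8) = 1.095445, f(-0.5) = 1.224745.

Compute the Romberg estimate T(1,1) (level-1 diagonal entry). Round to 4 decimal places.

T(0,0) (trapezoid, 1 panel, h=0.6000): 0.652028
T(1,0) (trapezoid, 2 panels, h=0.3000): 0.654648
T(1,1) = 0.654648 + (0.654648 − 0.652028)/3 = 0.655521

0.6555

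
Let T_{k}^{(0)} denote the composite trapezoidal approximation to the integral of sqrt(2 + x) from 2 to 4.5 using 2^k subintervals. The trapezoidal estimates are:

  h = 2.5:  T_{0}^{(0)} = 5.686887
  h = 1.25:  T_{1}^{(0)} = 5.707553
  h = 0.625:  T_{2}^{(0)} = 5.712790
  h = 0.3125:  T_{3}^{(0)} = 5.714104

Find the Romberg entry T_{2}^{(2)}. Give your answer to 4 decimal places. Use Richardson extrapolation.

5.7145

T_{1}^{(1)} = (4·5.707553 − 5.686887) / 3 = 5.714442
T_{2}^{(1)} = (4·5.712790 − 5.707553) / 3 = 5.714536
T_{2}^{(2)} = (16·5.714536 − 5.714442) / 15 = 5.714542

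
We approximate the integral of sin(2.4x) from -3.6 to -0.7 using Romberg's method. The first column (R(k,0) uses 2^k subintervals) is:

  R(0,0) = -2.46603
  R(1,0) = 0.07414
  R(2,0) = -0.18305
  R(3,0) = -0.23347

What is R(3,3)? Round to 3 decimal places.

Richardson extrapolation on the trapezoidal column (denominator 4−1=3):
R(1,1) = (4·0.07414 − (-2.46603)) / 3 = 0.92086
R(2,1) = -0.18305 + (-0.18305 − 0.07414)/3 = -0.26878
R(3,1) = -0.23347 + (-0.23347 − (-0.18305))/3 = -0.25028
R(2,2) = -0.26878 + (-0.26878 − 0.92086)/15 = -0.34809
R(3,2) = (16·(-0.25028) − (-0.26878)) / 15 = -0.24905
R(3,3) = (64·(-0.24905) − (-0.34809)) / 63 = -0.24748

-0.247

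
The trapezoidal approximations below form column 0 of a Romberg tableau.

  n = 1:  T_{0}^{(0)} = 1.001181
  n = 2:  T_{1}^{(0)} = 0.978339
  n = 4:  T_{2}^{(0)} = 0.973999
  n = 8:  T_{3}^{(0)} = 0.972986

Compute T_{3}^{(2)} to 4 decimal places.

0.9727

T_{2}^{(1)} = 0.973999 + (0.973999 − 0.978339)/3 = 0.972552
T_{3}^{(1)} = (4·0.972986 − 0.973999) / 3 = 0.972648
T_{3}^{(2)} = (16·0.972648 − 0.972552) / 15 = 0.972654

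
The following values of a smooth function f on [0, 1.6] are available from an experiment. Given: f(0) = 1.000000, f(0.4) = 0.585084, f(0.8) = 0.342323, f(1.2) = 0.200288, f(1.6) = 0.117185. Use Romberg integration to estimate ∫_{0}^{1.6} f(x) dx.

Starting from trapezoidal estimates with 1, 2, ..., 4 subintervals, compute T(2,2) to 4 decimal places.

T(0,0) (trapezoid, 1 panel, h=1.6000): 0.893748
T(1,0) (trapezoid, 2 panels, h=0.8000): 0.720732
T(2,0) (trapezoid, 4 panels, h=0.4000): 0.674515
T(1,1) = 0.720732 + (0.720732 − 0.893748)/3 = 0.663060
T(2,1) = 0.674515 + (0.674515 − 0.720732)/3 = 0.659109
T(2,2) = 0.659109 + (0.659109 − 0.663060)/15 = 0.658846

0.6588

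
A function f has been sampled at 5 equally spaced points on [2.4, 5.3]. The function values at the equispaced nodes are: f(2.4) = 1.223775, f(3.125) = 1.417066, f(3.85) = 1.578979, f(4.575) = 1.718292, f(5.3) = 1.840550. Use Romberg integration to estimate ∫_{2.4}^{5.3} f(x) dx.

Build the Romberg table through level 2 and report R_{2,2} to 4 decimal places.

4.5346

R_{0,0} (trapezoid, 1 panel, h=2.9000): 4.443271
R_{1,0} (trapezoid, 2 panels, h=1.4500): 4.511155
R_{2,0} (trapezoid, 4 panels, h=0.7250): 4.528712
R_{1,1} = 4.511155 + (4.511155 − 4.443271)/3 = 4.533783
R_{2,1} = 4.528712 + (4.528712 − 4.511155)/3 = 4.534564
R_{2,2} = 4.534564 + (4.534564 − 4.533783)/15 = 4.534616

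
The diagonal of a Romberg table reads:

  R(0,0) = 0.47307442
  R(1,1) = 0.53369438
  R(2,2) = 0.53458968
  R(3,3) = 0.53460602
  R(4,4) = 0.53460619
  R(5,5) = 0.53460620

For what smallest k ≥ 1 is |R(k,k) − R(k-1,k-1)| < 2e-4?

k = 3

|R(1,1) − R(0,0)| = 0.06061996 ≥ 2e-4
|R(2,2) − R(1,1)| = 0.00089530 ≥ 2e-4
|R(3,3) − R(2,2)| = 0.00001634 < 2e-4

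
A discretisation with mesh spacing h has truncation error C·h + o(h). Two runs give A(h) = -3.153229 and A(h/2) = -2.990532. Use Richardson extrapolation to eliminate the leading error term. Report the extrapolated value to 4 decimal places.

-2.8278

The leading error scales as h; refining by a factor of 2 reduces it by 2^1 = 2.
Extrapolated value = (2·A(h/2) − A(h)) / (2 − 1)
= (2·(-2.990532) − (-3.153229)) / 1
= -2.827835 / 1 = -2.827835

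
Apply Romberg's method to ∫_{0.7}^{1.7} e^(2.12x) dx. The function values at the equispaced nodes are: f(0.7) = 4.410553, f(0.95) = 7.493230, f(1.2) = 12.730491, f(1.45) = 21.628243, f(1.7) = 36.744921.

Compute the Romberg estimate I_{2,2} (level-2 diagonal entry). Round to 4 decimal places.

15.2527

I_{0,0} (trapezoid, 1 panel, h=1.0000): 20.577737
I_{1,0} (trapezoid, 2 panels, h=0.5000): 16.654114
I_{2,0} (trapezoid, 4 panels, h=0.2500): 15.607425
I_{1,1} = 16.654114 + (16.654114 − 20.577737)/3 = 15.346240
I_{2,1} = 15.607425 + (15.607425 − 16.654114)/3 = 15.258529
I_{2,2} = 15.258529 + (15.258529 − 15.346240)/15 = 15.252682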